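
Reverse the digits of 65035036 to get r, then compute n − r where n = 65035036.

Reverse of 65035036 is 63053056.
65035036 − 63053056 = 1981980

1981980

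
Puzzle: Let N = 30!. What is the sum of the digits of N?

117

30! = 265252859812191058636308480000000
Sum of its 33 digits: 117.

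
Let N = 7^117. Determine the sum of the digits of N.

7^117 = 752437932913554740664483432691464675311052887102331043473121278209702196610254919135920249842407207
Sum of its 99 digits: 397.

397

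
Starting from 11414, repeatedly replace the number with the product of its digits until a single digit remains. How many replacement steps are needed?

2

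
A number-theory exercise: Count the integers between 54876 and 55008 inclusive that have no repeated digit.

The integers in [54876, 55008] that have no repeated digit: 54876, 54879, 54890, 54891, 54892, 54893, …, 54986, 54987.
50 qualify.

50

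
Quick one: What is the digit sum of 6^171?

6^171 = 11584140481641744167322906226912965188994600721815034083562321824238085464205605585338068746430569881542853321672337655366391856889856
Sum of its 134 digits: 594.

594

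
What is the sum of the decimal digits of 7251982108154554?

7+2+5+1+9+8+2+1+0+8+1+5+4+5+5+4 = 67

67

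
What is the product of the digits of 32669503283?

3×2×6×6×9×5×0×3×2×8×3 = 0

0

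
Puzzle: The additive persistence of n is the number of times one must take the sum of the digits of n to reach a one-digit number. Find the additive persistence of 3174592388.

3174592388 → 50 → 5 (2 steps)

2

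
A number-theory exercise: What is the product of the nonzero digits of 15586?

1×5×5×8×6 = 1200

1200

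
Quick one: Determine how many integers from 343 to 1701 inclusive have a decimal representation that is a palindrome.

The integers in [343, 1701] that have a decimal representation that is a palindrome: 343, 353, 363, 373, 383, 393, …, 1551, 1661.
73 qualify.

73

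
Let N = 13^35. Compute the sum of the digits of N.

13^35 = 972786042517719014174576083150881262357
Sum of its 39 digits: 169.

169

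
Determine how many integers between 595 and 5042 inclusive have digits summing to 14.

The integers in [595, 5042] that have digits summing to 14: 608, 617, 626, 635, 644, 653, …, 5027, 5036.
314 qualify.

314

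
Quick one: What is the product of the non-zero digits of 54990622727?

3810240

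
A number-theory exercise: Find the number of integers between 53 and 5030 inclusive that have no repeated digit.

2720

The integers in [53, 5030] that have no repeated digit: 53, 54, 56, 57, 58, 59, …, 5028, 5029.
2720 qualify.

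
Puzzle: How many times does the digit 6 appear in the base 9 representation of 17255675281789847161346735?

17255675281789847161346735 in base 9 is 260284665332840877747101802.
The digit 6 appears 3 times.

3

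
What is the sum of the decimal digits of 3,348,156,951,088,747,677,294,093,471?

3+3+4+8+1+5+6+9+5+1+0+8+8+7+4+7+6+7+7+2+9+4+0+9+3+4+7+1 = 138

138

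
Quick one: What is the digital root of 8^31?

8

The digital root of n equals n mod 9 (or 9 when 9 | n), so we need 8^31 mod 9.
8^31 ≡ 8 (mod 9), so the digital root is 8.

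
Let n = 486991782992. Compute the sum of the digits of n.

4+8+6+9+9+1+7+8+2+9+9+2 = 74

74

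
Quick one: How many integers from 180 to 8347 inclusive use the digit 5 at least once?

2923

The integers in [180, 8347] that use the digit 5 at least once: 185, 195, 205, 215, 225, 235, …, 8335, 8345.
2923 qualify.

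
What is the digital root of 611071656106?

6+1+1+0+7+1+6+5+6+1+0+6 = 40
4+0 = 4

4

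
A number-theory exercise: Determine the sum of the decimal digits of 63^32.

270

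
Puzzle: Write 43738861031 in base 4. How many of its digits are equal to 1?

2

43738861031 in base 4 is 220233002200313213.
The digit 1 appears 2 times.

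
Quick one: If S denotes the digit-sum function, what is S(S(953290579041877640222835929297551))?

First digit sum: 157.
1+5+7 = 13.

13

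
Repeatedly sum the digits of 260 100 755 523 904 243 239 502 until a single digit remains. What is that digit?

2+6+0+1+0+0+7+5+5+5+2+3+9+0+4+2+4+3+2+3+9+5+0+2 = 79
7+9 = 16
1+6 = 7

7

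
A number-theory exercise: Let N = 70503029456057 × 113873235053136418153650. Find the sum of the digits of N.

70503029456057 × 113873235053136418153650 = 8028408045207779388671147859749158050
Sum of its 37 digits: 177.

177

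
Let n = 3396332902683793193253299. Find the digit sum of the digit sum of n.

11

First digit sum: 119.
1+1+9 = 11.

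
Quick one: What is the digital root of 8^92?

1

The digital root of n equals n mod 9 (or 9 when 9 | n), so we need 8^92 mod 9.
8^92 ≡ 1 (mod 9), so the digital root is 1.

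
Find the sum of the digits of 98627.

32

9+8+6+2+7 = 32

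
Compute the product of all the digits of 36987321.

54432

3×6×9×8×7×3×2×1 = 54432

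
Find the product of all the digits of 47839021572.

0

4×7×8×3×9×0×2×1×5×7×2 = 0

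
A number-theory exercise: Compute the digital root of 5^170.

7

The digital root of n equals n mod 9 (or 9 when 9 | n), so we need 5^170 mod 9.
5^170 ≡ 7 (mod 9), so the digital root is 7.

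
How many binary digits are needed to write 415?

9

415 in base 2 is 110011111, which has 9 digits.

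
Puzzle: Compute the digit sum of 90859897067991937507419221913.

150

9+0+8+5+9+8+9+7+0+6+7+9+9+1+9+3+7+5+0+7+4+1+9+2+2+1+9+1+3 = 150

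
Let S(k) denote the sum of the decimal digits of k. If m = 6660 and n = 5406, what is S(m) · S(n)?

S(6660) = 6+6+6+0 = 18.
S(5406) = 5+4+0+6 = 15.
18 · 15 = 270.

270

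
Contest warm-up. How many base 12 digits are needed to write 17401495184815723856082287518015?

17401495184815723856082287518015 in base 12 is A68134B53977282451ABA479890A7, which has 29 digits.

29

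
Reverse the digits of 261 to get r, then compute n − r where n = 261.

99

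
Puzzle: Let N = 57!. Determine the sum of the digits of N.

57! = 40526919504877216755680601905432322134980384796226602145184481280000000000000
Sum of its 77 digits: 270.

270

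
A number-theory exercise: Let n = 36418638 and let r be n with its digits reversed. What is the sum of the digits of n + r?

6

Reversal of 36418638 is 83681463; 36418638 + 83681463 = 120100101.
Digit sum of 120100101: 1+2+0+1+0+0+1+0+1 = 6.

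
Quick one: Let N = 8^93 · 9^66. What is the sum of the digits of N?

639

8^93 · 9^66 = 927629204917277690169893047861391356455481357001896562726129071140812288284382564171132852699520390526804123986160799802065210851766418804213547008
Sum of its 147 digits: 639.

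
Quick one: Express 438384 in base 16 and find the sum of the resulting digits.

438384 in base 16 is 6B070.
Digit sum: 6+11+0+7+0 = 24.

24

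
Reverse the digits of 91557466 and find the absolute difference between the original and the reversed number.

25081947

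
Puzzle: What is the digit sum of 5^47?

5^47 = 710542735760100185871124267578125
Sum of its 33 digits: 128.

128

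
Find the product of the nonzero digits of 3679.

1134

3×6×7×9 = 1134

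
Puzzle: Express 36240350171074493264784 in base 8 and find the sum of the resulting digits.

36240350171074493264784 in base 8 is 7531137436157634602331620.
Digit sum: 7+5+3+1+1+3+7+4+3+6+1+5+7+6+3+4+6+0+2+3+3+1+6+2+0 = 89.

89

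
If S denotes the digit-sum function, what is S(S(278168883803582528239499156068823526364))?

First digit sum: 193.
1+9+3 = 13.

13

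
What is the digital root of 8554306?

4

8+5+5+4+3+0+6 = 31
3+1 = 4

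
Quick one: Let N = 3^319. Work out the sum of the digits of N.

3^319 = 159103691270434704828826167860388135638741617679746171283361869381923995626838936153055590711413459413585024609390098913457694116207436538222781610583467
Sum of its 153 digits: 693.

693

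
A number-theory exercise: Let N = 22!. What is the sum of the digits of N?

22! = 1124000727777607680000
Sum of its 22 digits: 72.

72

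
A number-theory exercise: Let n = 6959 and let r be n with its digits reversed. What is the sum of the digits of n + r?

Reversal of 6959 is 9596; 6959 + 9596 = 16555.
Digit sum of 16555: 1+6+5+5+5 = 22.

22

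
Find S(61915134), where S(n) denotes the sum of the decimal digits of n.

6+1+9+1+5+1+3+4 = 30

30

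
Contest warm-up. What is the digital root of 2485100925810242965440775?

1

2+4+8+5+1+0+0+9+2+5+8+1+0+2+4+2+9+6+5+4+4+0+7+7+5 = 100
1+0+0 = 1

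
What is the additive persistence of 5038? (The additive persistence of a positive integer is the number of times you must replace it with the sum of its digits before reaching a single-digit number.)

5038 → 16 → 7 (2 steps)

2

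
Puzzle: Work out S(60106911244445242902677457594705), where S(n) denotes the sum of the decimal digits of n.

6+0+1+0+6+9+1+1+2+4+4+4+4+5+2+4+2+9+0+2+6+7+7+4+5+7+5+9+4+7+0+5 = 132

132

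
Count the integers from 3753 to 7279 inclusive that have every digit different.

1803

The integers in [3753, 7279] that have every digit different: 3754, 3756, 3758, 3759, 3760, 3761, …, 7268, 7269.
1803 qualify.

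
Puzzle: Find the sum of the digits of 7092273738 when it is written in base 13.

54

7092273738 in base 13 is 890472AA4.
Digit sum: 8+9+0+4+7+2+10+10+4 = 54.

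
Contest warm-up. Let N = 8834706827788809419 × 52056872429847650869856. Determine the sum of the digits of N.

193

8834706827788809419 × 52056872429847650869856 = 459907206289306071006174535448077955973664
Sum of its 42 digits: 193.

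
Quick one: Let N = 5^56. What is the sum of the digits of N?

5^56 = 1387778780781445675529539585113525390625
Sum of its 40 digits: 196.

196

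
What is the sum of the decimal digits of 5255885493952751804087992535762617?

172

5+2+5+5+8+8+5+4+9+3+9+5+2+7+5+1+8+0+4+0+8+7+9+9+2+5+3+5+7+6+2+6+1+7 = 172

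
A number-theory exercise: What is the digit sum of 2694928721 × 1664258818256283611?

136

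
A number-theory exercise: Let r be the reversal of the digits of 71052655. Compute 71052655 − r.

15427638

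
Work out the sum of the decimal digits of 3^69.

3^69 = 834385168331080533771857328695283
Sum of its 33 digits: 153.

153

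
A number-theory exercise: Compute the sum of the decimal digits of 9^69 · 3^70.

414

9^69 · 3^70 = 1742693381014614361631744253876750131626600682858921288089186323970185832803443622626158010427690561
Sum of its 100 digits: 414.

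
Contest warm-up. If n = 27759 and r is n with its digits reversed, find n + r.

Reverse of 27759 is 95772.
27759 + 95772 = 123531

123531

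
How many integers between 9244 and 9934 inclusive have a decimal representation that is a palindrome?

The integers in [9244, 9934] that have a decimal representation that is a palindrome: 9339, 9449, 9559, 9669, 9779, 9889.
6 qualify.

6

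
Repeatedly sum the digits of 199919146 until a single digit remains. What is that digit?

4

1+9+9+9+1+9+1+4+6 = 49
4+9 = 13
1+3 = 4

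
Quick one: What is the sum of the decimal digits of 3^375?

828

3^375 = 83266540232297928119031621985612918439319448875263705936508585210294951933458921846613656234575064901218562922501808987731391077283818788430582289558182060669820278968284736623307
Sum of its 179 digits: 828.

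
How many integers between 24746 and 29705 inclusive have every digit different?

The integers in [24746, 29705] that have every digit different: 24750, 24751, 24753, 24756, 24758, 24759, …, 29704, 29705.
1708 qualify.

1708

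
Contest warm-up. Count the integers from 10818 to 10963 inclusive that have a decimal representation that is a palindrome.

The integers in [10818, 10963] that have a decimal representation that is a palindrome: 10901.
1 qualifies.

1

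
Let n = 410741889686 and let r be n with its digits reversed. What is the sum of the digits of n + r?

43

Reversal of 410741889686 is 686988147014; 410741889686 + 686988147014 = 1097730036700.
Digit sum of 1097730036700: 1+0+9+7+7+3+0+0+3+6+7+0+0 = 43.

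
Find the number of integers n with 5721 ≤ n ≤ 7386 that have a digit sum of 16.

107

The integers in [5721, 7386] that have a digit sum of 16: 5722, 5731, 5740, 5803, 5812, 5821, …, 7351, 7360.
107 qualify.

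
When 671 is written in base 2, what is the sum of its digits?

7

671 in base 2 is 1010011111.
Digit sum: 1+0+1+0+0+1+1+1+1+1 = 7.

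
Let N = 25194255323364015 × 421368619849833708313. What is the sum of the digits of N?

25194255323364015 × 421368619849833708313 = 10616068593750220864484266817430556695
Sum of its 38 digits: 168.

168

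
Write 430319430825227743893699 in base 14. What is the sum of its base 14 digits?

138

430319430825227743893699 in base 14 is 5200BA2D1372D7B797B6B.
Digit sum: 5+2+0+0+11+10+2+13+1+3+7+2+13+7+11+7+9+7+11+6+11 = 138.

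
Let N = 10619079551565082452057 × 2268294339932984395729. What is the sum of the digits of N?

174

10619079551565082452057 × 2268294339932984395729 = 24087198042113170634684260753071461758064553
Sum of its 44 digits: 174.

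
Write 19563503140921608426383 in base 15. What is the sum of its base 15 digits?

133

19563503140921608426383 in base 15 is D38654EECA2756A1508.
Digit sum: 13+3+8+6+5+4+14+14+12+10+2+7+5+6+10+1+5+0+8 = 133.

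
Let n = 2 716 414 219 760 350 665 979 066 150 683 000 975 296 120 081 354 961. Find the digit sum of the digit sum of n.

First digit sum: 213.
2+1+3 = 6.

6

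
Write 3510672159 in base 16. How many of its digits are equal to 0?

3510672159 in base 16 is D1409B1F.
The digit 0 appears 1 time.

1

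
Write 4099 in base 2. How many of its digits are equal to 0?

10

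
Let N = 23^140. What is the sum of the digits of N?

808

23^140 = 43842674828675007089296284082286347933433853309203706038673070947402171609713701292509866601728526231163022860819144574862187111284480543609224375566479963275710507246722707655203537991106401
Sum of its 191 digits: 808.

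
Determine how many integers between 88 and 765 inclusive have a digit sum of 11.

55

The integers in [88, 765] that have a digit sum of 11: 92, 119, 128, 137, 146, 155, …, 731, 740.
55 qualify.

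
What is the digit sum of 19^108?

577

19^108 = 1274643990900453659798803087141573961828057258261772051330158709162518180498490623283904649290602554066664274742104420816053361865053061041
Sum of its 139 digits: 577.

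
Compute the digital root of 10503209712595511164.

1+0+5+0+3+2+0+9+7+1+2+5+9+5+5+1+1+1+6+4 = 67
6+7 = 13
1+3 = 4

4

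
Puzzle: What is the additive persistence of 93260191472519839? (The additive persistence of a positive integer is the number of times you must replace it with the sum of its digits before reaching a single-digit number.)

3

93260191472519839 → 79 → 16 → 7 (3 steps)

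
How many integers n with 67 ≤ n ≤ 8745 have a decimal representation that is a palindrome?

The integers in [67, 8745] that have a decimal representation that is a palindrome: 77, 88, 99, 101, 111, 121, …, 8558, 8668.
170 qualify.

170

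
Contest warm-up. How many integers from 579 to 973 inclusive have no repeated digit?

293

The integers in [579, 973] that have no repeated digit: 579, 580, 581, 582, 583, 584, …, 972, 973.
293 qualify.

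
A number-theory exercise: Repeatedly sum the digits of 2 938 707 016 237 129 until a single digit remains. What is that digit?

2+9+3+8+7+0+7+0+1+6+2+3+7+1+2+9 = 67
6+7 = 13
1+3 = 4

4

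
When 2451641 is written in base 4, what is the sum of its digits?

2451641 in base 4 is 21112202321.
Digit sum: 2+1+1+1+2+2+0+2+3+2+1 = 17.

17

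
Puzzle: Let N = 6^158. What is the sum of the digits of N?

585

6^158 = 886946778436934186830497616560421928882787534850018959632774374019764606680883257692427111710276352403511764628751689711616
Sum of its 123 digits: 585.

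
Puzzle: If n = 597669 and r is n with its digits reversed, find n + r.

Reverse of 597669 is 966795.
597669 + 966795 = 1564464

1564464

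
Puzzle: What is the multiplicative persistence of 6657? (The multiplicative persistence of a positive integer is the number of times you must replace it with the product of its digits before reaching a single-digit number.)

6657 → 1260 → 0 (2 steps)

2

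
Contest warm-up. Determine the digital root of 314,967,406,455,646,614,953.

3+1+4+9+6+7+4+0+6+4+5+5+6+4+6+6+1+4+9+5+3 = 98
9+8 = 17
1+7 = 8
(Equivalently, 314,967,406,455,646,614,953 mod 9 = 8.)

8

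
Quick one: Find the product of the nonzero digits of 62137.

6×2×1×3×7 = 252

252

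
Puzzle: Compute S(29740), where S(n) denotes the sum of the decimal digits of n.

22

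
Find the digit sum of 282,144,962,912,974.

70

2+8+2+1+4+4+9+6+2+9+1+2+9+7+4 = 70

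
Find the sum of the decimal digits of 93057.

9+3+0+5+7 = 24

24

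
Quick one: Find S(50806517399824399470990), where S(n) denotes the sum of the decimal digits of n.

117

5+0+8+0+6+5+1+7+3+9+9+8+2+4+3+9+9+4+7+0+9+9+0 = 117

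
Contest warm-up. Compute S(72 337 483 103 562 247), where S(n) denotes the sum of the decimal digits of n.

67

7+2+3+3+7+4+8+3+1+0+3+5+6+2+2+4+7 = 67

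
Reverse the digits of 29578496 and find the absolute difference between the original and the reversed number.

39909096

Reverse of 29578496 is 69487592.
|29578496 − 69487592| = 39909096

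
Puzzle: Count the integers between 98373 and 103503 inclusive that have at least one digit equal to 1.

The integers in [98373, 103503] that have at least one digit equal to 1: 98381, 98391, 98401, 98410, 98411, 98412, …, 103502, 103503.
3891 qualify.

3891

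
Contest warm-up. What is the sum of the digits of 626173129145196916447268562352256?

146

6+2+6+1+7+3+1+2+9+1+4+5+1+9+6+9+1+6+4+4+7+2+6+8+5+6+2+3+5+2+2+5+6 = 146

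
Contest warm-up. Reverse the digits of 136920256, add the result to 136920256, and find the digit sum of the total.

68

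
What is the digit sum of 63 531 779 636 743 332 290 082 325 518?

6+3+5+3+1+7+7+9+6+3+6+7+4+3+3+3+2+2+9+0+0+8+2+3+2+5+5+1+8 = 123

123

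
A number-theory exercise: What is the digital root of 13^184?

The digital root of n equals n mod 9 (or 9 when 9 | n), so we need 13^184 mod 9.
13^184 ≡ 4 (mod 9), so the digital root is 4.

4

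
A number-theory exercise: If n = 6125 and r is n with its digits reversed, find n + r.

Reverse of 6125 is 5216.
6125 + 5216 = 11341

11341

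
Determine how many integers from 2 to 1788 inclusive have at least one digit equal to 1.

The integers in [2, 1788] that have at least one digit equal to 1: 10, 11, 12, 13, 14, 15, …, 1787, 1788.
1059 qualify.

1059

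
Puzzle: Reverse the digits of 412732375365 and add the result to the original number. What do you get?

976305612579

Reverse of 412732375365 is 563573237214.
412732375365 + 563573237214 = 976305612579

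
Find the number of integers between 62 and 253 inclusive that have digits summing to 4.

The integers in [62, 253] that have digits summing to 4: 103, 112, 121, 130, 202, 211, 220.
7 qualify.

7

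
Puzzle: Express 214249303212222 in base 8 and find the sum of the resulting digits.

214249303212222 in base 8 is 6055571547100276.
Digit sum: 6+0+5+5+5+7+1+5+4+7+1+0+0+2+7+6 = 61.

61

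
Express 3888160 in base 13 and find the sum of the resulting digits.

3888160 in base 13 is A619B3.
Digit sum: 10+6+1+9+11+3 = 40.

40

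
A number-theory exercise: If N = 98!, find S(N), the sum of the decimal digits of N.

639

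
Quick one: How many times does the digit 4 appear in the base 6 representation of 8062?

8062 in base 6 is 101154.
The digit 4 appears 1 time.

1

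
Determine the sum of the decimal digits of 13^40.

193

13^40 = 361188648084531445929920877641340156544317601
Sum of its 45 digits: 193.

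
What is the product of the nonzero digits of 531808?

5×3×1×8×8 = 960

960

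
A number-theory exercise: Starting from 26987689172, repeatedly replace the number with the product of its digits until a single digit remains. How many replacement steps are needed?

2

26987689172 → 36578304 → 0 (2 steps)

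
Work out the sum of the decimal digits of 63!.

63! = 1982608315404440064116146708361898137544773690227268628106279599612729753600000000000000
Sum of its 88 digits: 333.

333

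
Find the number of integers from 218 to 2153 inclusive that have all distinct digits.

The integers in [218, 2153] that have all distinct digits: 218, 219, 230, 231, 234, 235, …, 2150, 2153.
1145 qualify.

1145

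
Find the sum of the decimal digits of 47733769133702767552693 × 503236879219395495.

135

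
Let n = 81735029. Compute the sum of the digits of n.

8+1+7+3+5+0+2+9 = 35

35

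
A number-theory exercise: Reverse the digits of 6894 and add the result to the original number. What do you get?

11880

Reverse of 6894 is 4986.
6894 + 4986 = 11880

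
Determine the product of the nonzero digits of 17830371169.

1×7×8×3×3×7×1×1×6×9 = 190512

190512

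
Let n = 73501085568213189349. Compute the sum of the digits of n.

88

7+3+5+0+1+0+8+5+5+6+8+2+1+3+1+8+9+3+4+9 = 88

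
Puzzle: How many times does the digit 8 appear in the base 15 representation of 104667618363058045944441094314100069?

4

104667618363058045944441094314100069 in base 15 is 82C3B098308036259B2E290E37D814.
The digit 8 appears 4 times.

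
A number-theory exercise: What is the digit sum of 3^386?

3^386 = 14750417802530881072502094739885371662770122409906339715534686344248119850156447628362069360986269022056164766032427956749652735167596646914112360848363277501476652958394736238608965129
Sum of its 185 digits: 837.

837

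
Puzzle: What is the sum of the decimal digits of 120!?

783

120! = 6689502913449127057588118054090372586752746333138029810295671352301633557244962989366874165271984981308157637893214090552534408589408121859898481114389650005964960521256960000000000000000000000000000
Sum of its 199 digits: 783.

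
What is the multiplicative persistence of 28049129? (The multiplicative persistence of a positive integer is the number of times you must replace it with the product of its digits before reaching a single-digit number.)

28049129 → 0 (1 step)

1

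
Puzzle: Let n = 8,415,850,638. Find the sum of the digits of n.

8+4+1+5+8+5+0+6+3+8 = 48

48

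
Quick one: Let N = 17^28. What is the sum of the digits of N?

17^28 = 28351092476867700887730107366063041
Sum of its 35 digits: 145.

145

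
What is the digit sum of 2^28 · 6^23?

126

2^28 · 6^23 = 211991592542375584355844096
Sum of its 27 digits: 126.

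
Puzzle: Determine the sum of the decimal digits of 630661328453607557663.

6+3+0+6+6+1+3+2+8+4+5+3+6+0+7+5+5+7+6+6+3 = 92

92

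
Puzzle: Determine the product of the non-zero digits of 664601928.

124416

6×6×4×6×1×9×2×8 = 124416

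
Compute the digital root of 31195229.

3+1+1+9+5+2+2+9 = 32
3+2 = 5

5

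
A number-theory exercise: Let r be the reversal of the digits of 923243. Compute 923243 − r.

580914

Reverse of 923243 is 342329.
923243 − 342329 = 580914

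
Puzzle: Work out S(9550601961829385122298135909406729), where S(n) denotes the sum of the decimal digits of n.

156

9+5+5+0+6+0+1+9+6+1+8+2+9+3+8+5+1+2+2+2+9+8+1+3+5+9+0+9+4+0+6+7+2+9 = 156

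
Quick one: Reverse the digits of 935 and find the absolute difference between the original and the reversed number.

Reverse of 935 is 539.
|935 − 539| = 396

396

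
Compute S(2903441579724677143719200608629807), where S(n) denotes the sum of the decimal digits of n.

150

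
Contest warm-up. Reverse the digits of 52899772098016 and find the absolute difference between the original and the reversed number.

8189255701809

Reverse of 52899772098016 is 61089027799825.
|52899772098016 − 61089027799825| = 8189255701809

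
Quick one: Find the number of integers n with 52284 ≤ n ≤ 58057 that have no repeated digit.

The integers in [52284, 58057] that have no repeated digit: 52301, 52304, 52306, 52307, 52308, 52309, …, 58047, 58049.
1620 qualify.

1620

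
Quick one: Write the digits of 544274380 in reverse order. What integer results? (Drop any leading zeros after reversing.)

83472445

Reversing 544274380 gives 83472445.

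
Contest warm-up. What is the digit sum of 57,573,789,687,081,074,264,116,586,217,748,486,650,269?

5+7+5+7+3+7+8+9+6+8+7+0+8+1+0+7+4+2+6+4+1+1+6+5+8+6+2+1+7+7+4+8+4+8+6+6+5+0+2+6+9 = 206

206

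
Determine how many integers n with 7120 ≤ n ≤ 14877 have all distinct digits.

The integers in [7120, 14877] that have all distinct digits: 7120, 7123, 7124, 7125, 7126, 7128, …, 14875, 14876.
2744 qualify.

2744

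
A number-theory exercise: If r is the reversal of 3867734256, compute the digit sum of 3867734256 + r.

39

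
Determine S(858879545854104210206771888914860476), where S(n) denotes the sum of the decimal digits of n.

8+5+8+8+7+9+5+4+5+8+5+4+1+0+4+2+1+0+2+0+6+7+7+1+8+8+8+9+1+4+8+6+0+4+7+6 = 176

176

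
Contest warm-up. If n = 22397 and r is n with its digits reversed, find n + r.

Reverse of 22397 is 79322.
22397 + 79322 = 101719

101719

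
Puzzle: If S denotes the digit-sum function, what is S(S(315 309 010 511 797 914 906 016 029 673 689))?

12

First digit sum: 138.
1+3+8 = 12.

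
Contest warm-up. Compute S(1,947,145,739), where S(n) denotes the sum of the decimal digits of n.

1+9+4+7+1+4+5+7+3+9 = 50

50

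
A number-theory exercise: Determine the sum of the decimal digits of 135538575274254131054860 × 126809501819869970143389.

180

135538575274254131054860 × 126809501819869970143389 = 17187579207903112169635617195184162152025320540
Sum of its 47 digits: 180.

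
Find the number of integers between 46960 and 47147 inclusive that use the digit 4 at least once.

The integers in [46960, 47147] that use the digit 4 at least once: 46960, 46961, 46962, 46963, 46964, 46965, …, 47146, 47147.
188 qualify.

188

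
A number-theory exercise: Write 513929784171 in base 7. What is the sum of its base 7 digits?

39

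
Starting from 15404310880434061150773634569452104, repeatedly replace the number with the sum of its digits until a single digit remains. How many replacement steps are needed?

2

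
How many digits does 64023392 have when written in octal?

9

64023392 in base 8 is 364165540, which has 9 digits.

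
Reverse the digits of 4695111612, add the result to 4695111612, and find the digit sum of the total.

54

Reversal of 4695111612 is 2161115964; 4695111612 + 2161115964 = 6856227576.
Digit sum of 6856227576: 6+8+5+6+2+2+7+5+7+6 = 54.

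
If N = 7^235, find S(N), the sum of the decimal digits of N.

7^235 = 3963139900210561731523398928530637298094788065266356809017937107449348934442416116515113446249031497473582567399518465936555383233938368079497625966988611738127819219623828439774036655232918838785943
Sum of its 199 digits: 952.

952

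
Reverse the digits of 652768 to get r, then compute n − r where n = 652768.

Reverse of 652768 is 867256.
652768 − 867256 = -214488

-214488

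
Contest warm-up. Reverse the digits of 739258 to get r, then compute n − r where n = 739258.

-113679

Reverse of 739258 is 852937.
739258 − 852937 = -113679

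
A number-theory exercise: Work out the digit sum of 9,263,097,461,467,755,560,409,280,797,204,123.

150

9+2+6+3+0+9+7+4+6+1+4+6+7+7+5+5+5+6+0+4+0+9+2+8+0+7+9+7+2+0+4+1+2+3 = 150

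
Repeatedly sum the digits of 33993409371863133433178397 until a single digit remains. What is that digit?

3+3+9+9+3+4+0+9+3+7+1+8+6+3+1+3+3+4+3+3+1+7+8+3+9+7 = 120
1+2+0 = 3
(Equivalently, 33993409371863133433178397 mod 9 = 3.)

3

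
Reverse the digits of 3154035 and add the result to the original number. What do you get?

8458548

Reverse of 3154035 is 5304513.
3154035 + 5304513 = 8458548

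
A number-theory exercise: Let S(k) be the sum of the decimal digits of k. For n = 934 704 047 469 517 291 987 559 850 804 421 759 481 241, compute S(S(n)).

18

First digit sum: 198.
1+9+8 = 18.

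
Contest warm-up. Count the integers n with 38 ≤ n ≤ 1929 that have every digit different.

The integers in [38, 1929] that have every digit different: 38, 39, 40, 41, 42, 43, …, 1927, 1928.
1166 qualify.

1166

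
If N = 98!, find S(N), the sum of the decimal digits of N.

98! = 9426890448883247745626185743057242473809693764078951663494238777294707070023223798882976159207729119823605850588608460429412647567360000000000000000000000
Sum of its 154 digits: 639.

639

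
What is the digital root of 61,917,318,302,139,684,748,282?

6+1+9+1+7+3+1+8+3+0+2+1+3+9+6+8+4+7+4+8+2+8+2 = 103
1+0+3 = 4

4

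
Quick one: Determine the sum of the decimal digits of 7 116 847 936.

52

7+1+1+6+8+4+7+9+3+6 = 52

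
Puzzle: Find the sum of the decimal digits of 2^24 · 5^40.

2^24 · 5^40 = 152587890625000000000000000000000000
Sum of its 36 digits: 58.

58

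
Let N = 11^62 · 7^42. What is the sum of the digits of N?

445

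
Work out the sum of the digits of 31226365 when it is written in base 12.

31226365 in base 12 is A55A991.
Digit sum: 10+5+5+10+9+9+1 = 49.

49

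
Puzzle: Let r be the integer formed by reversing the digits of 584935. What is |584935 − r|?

45450

Reverse of 584935 is 539485.
|584935 − 539485| = 45450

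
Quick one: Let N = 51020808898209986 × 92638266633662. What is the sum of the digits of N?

51020808898209986 × 92638266633662 = 4726479298577491414981812148732
Sum of its 31 digits: 154.

154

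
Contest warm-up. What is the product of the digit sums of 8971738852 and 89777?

2204

S(8971738852) = 8+9+7+1+7+3+8+8+5+2 = 58.
S(89777) = 8+9+7+7+7 = 38.
58 · 38 = 2204.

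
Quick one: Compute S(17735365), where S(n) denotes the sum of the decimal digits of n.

37

1+7+7+3+5+3+6+5 = 37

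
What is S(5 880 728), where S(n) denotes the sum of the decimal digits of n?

38

5+8+8+0+7+2+8 = 38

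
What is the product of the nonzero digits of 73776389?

1333584

7×3×7×7×6×3×8×9 = 1333584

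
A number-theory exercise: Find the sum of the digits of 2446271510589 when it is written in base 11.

2446271510589 in base 11 is 863504547A25.
Digit sum: 8+6+3+5+0+4+5+4+7+10+2+5 = 59.

59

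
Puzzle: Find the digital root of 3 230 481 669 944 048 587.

1

3+2+3+0+4+8+1+6+6+9+9+4+4+0+4+8+5+8+7 = 91
9+1 = 10
1+0 = 1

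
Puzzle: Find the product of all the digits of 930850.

0

9×3×0×8×5×0 = 0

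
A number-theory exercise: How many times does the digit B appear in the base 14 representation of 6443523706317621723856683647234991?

3

6443523706317621723856683647234991 in base 14 is 3A28136730BB577775D2B41925A0C7.
The digit B appears 3 times.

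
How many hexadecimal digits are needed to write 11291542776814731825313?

19

11291542776814731825313 in base 16 is 2641DA27A5AF9F490A1, which has 19 digits.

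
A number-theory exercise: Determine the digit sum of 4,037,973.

4+0+3+7+9+7+3 = 33

33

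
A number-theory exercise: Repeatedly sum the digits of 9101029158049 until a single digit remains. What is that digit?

4

9+1+0+1+0+2+9+1+5+8+0+4+9 = 49
4+9 = 13
1+3 = 4
(Equivalently, 9101029158049 mod 9 = 4.)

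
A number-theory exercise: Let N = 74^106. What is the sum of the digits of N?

74^106 = 1375822132275247390463988022815811662307332889873763341551396591681546095738079681995888799138210930752814862664869368047976454829633678360422514231036431699820398063532006540068215550007323893170176
Sum of its 199 digits: 898.

898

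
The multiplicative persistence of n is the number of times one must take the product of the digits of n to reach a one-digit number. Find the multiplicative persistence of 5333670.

5333670 → 0 (1 step)

1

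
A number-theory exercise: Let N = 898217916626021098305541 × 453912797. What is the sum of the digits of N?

898217916626021098305541 × 453912797 = 407712606851230039712880075908177
Sum of its 33 digits: 134.

134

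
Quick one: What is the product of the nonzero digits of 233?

18

2×3×3 = 18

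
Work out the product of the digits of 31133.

3×1×1×3×3 = 27

27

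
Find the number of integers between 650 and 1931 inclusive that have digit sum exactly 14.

99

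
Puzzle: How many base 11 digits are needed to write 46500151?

46500151 in base 11 is 24280285, which has 8 digits.

8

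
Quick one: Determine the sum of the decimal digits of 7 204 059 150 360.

42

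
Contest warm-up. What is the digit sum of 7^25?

7^25 = 1341068619663964900807
Sum of its 22 digits: 97.

97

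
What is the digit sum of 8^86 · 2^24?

415

8^86 · 2^24 = 7770675568902916283677847627294075626569627356208558085007249638955617140820833992704
Sum of its 85 digits: 415.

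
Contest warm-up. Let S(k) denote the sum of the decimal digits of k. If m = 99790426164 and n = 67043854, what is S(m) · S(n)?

S(99790426164) = 9+9+7+9+0+4+2+6+1+6+4 = 57.
S(67043854) = 6+7+0+4+3+8+5+4 = 37.
57 · 37 = 2109.

2109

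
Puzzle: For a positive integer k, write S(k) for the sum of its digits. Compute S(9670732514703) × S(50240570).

1242

S(9670732514703) = 9+6+7+0+7+3+2+5+1+4+7+0+3 = 54.
S(50240570) = 5+0+2+4+0+5+7+0 = 23.
54 · 23 = 1242.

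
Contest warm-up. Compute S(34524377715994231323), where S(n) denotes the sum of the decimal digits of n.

84

3+4+5+2+4+3+7+7+7+1+5+9+9+4+2+3+1+3+2+3 = 84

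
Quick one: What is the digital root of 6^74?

9

The digital root of n equals n mod 9 (or 9 when 9 | n), so we need 6^74 mod 9.
6^74 ≡ 0 (mod 9), so the digital root is 9.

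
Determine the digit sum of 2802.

12

2+8+0+2 = 12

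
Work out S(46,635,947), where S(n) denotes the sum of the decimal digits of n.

44

4+6+6+3+5+9+4+7 = 44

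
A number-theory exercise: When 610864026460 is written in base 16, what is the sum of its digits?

70

610864026460 in base 16 is 8E3A55535C.
Digit sum: 8+14+3+10+5+5+5+3+5+12 = 70.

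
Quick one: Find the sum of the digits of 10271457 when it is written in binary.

13

10271457 in base 2 is 100111001011101011100001.
Digit sum: 1+0+0+1+1+1+0+0+1+0+1+1+1+0+1+0+1+1+1+0+0+0+0+1 = 13.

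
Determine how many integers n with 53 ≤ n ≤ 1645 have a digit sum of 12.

127

The integers in [53, 1645] that have a digit sum of 12: 57, 66, 75, 84, 93, 129, …, 1632, 1641.
127 qualify.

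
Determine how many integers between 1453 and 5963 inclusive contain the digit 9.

The integers in [1453, 5963] that contain the digit 9: 1459, 1469, 1479, 1489, 1490, 1491, …, 5962, 5963.
1238 qualify.

1238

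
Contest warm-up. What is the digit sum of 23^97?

563

23^97 = 1223489069315611029324530006292410144816891563557275309162241161274137690354181914371035599841978039305784218967654089821609289268503
Sum of its 133 digits: 563.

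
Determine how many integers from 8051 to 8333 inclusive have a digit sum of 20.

The integers in [8051, 8333] that have a digit sum of 20: 8057, 8066, 8075, 8084, 8093, 8129, …, 8318, 8327.
25 qualify.

25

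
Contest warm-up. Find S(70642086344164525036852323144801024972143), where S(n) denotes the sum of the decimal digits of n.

7+0+6+4+2+0+8+6+3+4+4+1+6+4+5+2+5+0+3+6+8+5+2+3+2+3+1+4+4+8+0+1+0+2+4+9+7+2+1+4+3 = 149

149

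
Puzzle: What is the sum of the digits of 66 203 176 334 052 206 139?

69

6+6+2+0+3+1+7+6+3+3+4+0+5+2+2+0+6+1+3+9 = 69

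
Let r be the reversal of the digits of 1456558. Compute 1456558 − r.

-7099983

Reverse of 1456558 is 8556541.
1456558 − 8556541 = -7099983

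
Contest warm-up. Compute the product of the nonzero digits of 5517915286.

5×5×1×7×9×1×5×2×8×6 = 756000

756000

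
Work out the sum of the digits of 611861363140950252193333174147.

6+1+1+8+6+1+3+6+3+1+4+0+9+5+0+2+5+2+1+9+3+3+3+3+1+7+4+1+4+7 = 109

109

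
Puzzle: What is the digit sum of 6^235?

6^235 = 733742778851341409619733340198828569000360613136155744207555843248275068459627285161255045871461008670157842224182176643882436644269169168905648473673060076318828543045272322678194176
Sum of its 183 digits: 801.

801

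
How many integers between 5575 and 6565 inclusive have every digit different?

539

The integers in [5575, 6565] that have every digit different: 5601, 5602, 5603, 5604, 5607, 5608, …, 6548, 6549.
539 qualify.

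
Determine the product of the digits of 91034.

9×1×0×3×4 = 0

0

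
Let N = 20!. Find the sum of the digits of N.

54

20! = 2432902008176640000
Sum of its 19 digits: 54.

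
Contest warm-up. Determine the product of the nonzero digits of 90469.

1944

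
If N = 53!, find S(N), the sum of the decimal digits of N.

279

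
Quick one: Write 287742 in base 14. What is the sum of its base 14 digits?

26

287742 in base 14 is 76C10.
Digit sum: 7+6+12+1+0 = 26.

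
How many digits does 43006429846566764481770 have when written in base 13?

43006429846566764481770 in base 13 is 23557AAA597282A0B43C9, which has 21 digits.

21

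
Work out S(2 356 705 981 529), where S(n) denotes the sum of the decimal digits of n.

2+3+5+6+7+0+5+9+8+1+5+2+9 = 62

62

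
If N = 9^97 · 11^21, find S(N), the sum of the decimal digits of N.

9^97 · 11^21 = 2696309885285157502059784161854849403406761328651215348966123299886183748434091302136685033728876338457905450071859
Sum of its 115 digits: 531.

531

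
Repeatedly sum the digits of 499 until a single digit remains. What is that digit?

4

4+9+9 = 22
2+2 = 4
(Equivalently, 499 mod 9 = 4.)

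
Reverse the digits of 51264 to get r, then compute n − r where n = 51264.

5049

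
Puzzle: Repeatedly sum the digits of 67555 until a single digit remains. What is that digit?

1

6+7+5+5+5 = 28
2+8 = 10
1+0 = 1
(Equivalently, 67555 mod 9 = 1.)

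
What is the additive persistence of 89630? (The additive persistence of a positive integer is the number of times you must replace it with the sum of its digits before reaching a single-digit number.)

89630 → 26 → 8 (2 steps)

2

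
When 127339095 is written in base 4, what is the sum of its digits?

21

127339095 in base 4 is 13211300221113.
Digit sum: 1+3+2+1+1+3+0+0+2+2+1+1+1+3 = 21.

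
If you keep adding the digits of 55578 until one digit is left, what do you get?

5+5+5+7+8 = 30
3+0 = 3

3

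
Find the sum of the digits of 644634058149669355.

88

6+4+4+6+3+4+0+5+8+1+4+9+6+6+9+3+5+5 = 88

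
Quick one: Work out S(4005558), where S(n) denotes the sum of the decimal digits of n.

27

4+0+0+5+5+5+8 = 27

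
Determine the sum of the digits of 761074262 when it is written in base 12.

761074262 in base 12 is 192A705B2.
Digit sum: 1+9+2+10+7+0+5+11+2 = 47.

47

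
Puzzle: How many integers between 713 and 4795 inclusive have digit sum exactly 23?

125

The integers in [713, 4795] that have digit sum exactly 23: 779, 788, 797, 869, 878, 887, …, 4784, 4793.
125 qualify.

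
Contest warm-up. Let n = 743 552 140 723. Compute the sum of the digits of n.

43

7+4+3+5+5+2+1+4+0+7+2+3 = 43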